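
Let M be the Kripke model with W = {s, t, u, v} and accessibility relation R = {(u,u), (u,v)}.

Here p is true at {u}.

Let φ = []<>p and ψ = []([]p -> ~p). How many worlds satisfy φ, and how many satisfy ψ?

3 and 4

For []<>p:
s: no successors, so []<>p holds vacuously. ✓
t: no successors, so []<>p holds vacuously. ✓
u: successors {u, v}; <>p there: u:T, v:F. ✗
v: no successors, so []<>p holds vacuously. ✓
— 3 worlds.
For []([]p -> ~p):
s: no successors, so []([]p -> ~p) holds vacuously. ✓
t: no successors, so []([]p -> ~p) holds vacuously. ✓
u: successors {u, v}; []p -> ~p there: u:T, v:T. ✓
v: no successors, so []([]p -> ~p) holds vacuously. ✓
— 4 worlds.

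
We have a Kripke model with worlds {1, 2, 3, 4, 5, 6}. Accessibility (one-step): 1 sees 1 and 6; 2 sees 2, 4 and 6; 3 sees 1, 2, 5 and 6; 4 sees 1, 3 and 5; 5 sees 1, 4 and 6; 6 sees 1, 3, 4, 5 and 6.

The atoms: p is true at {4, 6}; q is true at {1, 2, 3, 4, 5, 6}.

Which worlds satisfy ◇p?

{1, 2, 3, 5, 6}

1: successors {1, 6}; p there: 1:F, 6:T. ✓
2: successors {2, 4, 6}; p there: 2:F, 4:T, 6:T. ✓
3: successors {1, 2, 5, 6}; p there: 1:F, 2:F, 5:F, 6:T. ✓
4: successors {1, 3, 5}; p there: 1:F, 3:F, 5:F. ✗
5: successors {1, 4, 6}; p there: 1:F, 4:T, 6:T. ✓
6: successors {1, 3, 4, 5, 6}; p there: 1:F, 3:F, 4:T, 5:F, 6:T. ✓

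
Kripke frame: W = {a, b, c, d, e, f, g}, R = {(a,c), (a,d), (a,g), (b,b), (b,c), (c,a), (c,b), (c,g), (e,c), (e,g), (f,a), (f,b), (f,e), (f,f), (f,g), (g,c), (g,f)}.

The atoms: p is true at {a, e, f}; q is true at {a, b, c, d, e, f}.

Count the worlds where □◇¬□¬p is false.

1

a: successors {c, d, g}; ◇¬□¬p there: c:T, d:F, g:T. ✗
b: successors {b, c}; ◇¬□¬p there: b:T, c:T. ✓
c: successors {a, b, g}; ◇¬□¬p there: a:T, b:T, g:T. ✓
d: no successors, so □◇¬□¬p holds vacuously. ✓
e: successors {c, g}; ◇¬□¬p there: c:T, g:T. ✓
f: successors {a, b, e, f, g}; ◇¬□¬p there: a:T, b:T, e:T, f:T, g:T. ✓
g: successors {c, f}; ◇¬□¬p there: c:T, f:T. ✓
Satisfying worlds: {b, c, d, e, f, g}.
So □◇¬□¬p fails at the other 1 world.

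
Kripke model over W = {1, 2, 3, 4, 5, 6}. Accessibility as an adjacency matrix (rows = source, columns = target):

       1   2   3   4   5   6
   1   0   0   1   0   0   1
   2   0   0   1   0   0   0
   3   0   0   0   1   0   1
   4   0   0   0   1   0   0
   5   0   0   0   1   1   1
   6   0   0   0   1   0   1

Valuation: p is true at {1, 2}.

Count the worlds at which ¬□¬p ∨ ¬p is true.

1: ¬□¬p is F, ¬p is F. ✗
2: ¬□¬p is F, ¬p is F. ✗
3: ¬□¬p is F, ¬p is T. ✓
4: ¬□¬p is F, ¬p is T. ✓
5: ¬□¬p is F, ¬p is T. ✓
6: ¬□¬p is F, ¬p is T. ✓
Satisfying worlds: {3, 4, 5, 6}.

4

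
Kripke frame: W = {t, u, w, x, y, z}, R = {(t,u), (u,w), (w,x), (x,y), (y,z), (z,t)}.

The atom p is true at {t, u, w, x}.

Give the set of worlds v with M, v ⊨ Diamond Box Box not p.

t: successors {u}; Box Box not p there: u:F. ✗
u: successors {w}; Box Box not p there: w:T. ✓
w: successors {x}; Box Box not p there: x:T. ✓
x: successors {y}; Box Box not p there: y:F. ✗
y: successors {z}; Box Box not p there: z:F. ✗
z: successors {t}; Box Box not p there: t:F. ✗

{u, w}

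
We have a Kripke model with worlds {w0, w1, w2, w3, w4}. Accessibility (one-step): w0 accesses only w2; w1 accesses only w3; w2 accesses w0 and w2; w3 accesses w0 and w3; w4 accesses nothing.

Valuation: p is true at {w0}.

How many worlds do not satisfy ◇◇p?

w0: successors {w2}; ◇p there: w2:T. ✓
w1: successors {w3}; ◇p there: w3:T. ✓
w2: successors {w0, w2}; ◇p there: w0:F, w2:T. ✓
w3: successors {w0, w3}; ◇p there: w0:F, w3:T. ✓
w4: no successors, so ◇◇p fails. ✗
Satisfying worlds: {w0, w1, w2, w3}.
So ◇◇p fails at the other 1 world.

1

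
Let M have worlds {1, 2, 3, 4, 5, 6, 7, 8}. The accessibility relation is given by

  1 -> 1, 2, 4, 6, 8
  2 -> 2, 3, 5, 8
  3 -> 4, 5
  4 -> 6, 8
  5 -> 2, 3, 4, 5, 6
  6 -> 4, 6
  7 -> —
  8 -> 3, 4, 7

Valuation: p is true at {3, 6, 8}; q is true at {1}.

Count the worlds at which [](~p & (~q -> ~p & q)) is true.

1

1: successors {1, 2, 4, 6, 8}; ~p & (~q -> ~p & q) there: 1:T, 2:F, 4:F, 6:F, 8:F. ✗
2: successors {2, 3, 5, 8}; ~p & (~q -> ~p & q) there: 2:F, 3:F, 5:F, 8:F. ✗
3: successors {4, 5}; ~p & (~q -> ~p & q) there: 4:F, 5:F. ✗
4: successors {6, 8}; ~p & (~q -> ~p & q) there: 6:F, 8:F. ✗
5: successors {2, 3, 4, 5, 6}; ~p & (~q -> ~p & q) there: 2:F, 3:F, 4:F, 5:F, 6:F. ✗
6: successors {4, 6}; ~p & (~q -> ~p & q) there: 4:F, 6:F. ✗
7: no successors, so [](~p & (~q -> ~p & q)) holds vacuously. ✓
8: successors {3, 4, 7}; ~p & (~q -> ~p & q) there: 3:F, 4:F, 7:F. ✗
Satisfying worlds: {7}.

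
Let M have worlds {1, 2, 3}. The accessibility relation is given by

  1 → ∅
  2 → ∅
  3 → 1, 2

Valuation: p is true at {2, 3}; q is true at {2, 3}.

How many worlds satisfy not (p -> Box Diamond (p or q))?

1: p -> Box Diamond (p or q) is T. ✗
2: p -> Box Diamond (p or q) is T. ✗
3: p -> Box Diamond (p or q) is F. ✓
Satisfying worlds: {3}.

1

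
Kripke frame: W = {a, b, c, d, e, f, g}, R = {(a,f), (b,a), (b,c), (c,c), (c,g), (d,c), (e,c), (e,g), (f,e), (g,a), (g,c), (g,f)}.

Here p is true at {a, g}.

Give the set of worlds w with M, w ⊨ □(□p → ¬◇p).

a: successors {f}; □p → ¬◇p there: f:T. ✓
b: successors {a, c}; □p → ¬◇p there: a:T, c:T. ✓
c: successors {c, g}; □p → ¬◇p there: c:T, g:T. ✓
d: successors {c}; □p → ¬◇p there: c:T. ✓
e: successors {c, g}; □p → ¬◇p there: c:T, g:T. ✓
f: successors {e}; □p → ¬◇p there: e:T. ✓
g: successors {a, c, f}; □p → ¬◇p there: a:T, c:T, f:T. ✓

{a, b, c, d, e, f, g}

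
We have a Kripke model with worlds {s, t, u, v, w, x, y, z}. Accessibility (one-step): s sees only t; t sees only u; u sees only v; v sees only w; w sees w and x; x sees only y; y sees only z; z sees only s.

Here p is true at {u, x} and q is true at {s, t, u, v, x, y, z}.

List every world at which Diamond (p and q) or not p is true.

{s, t, v, w, y, z}

s: Diamond (p and q) is F, not p is T. ✓
t: Diamond (p and q) is T, not p is T. ✓
u: Diamond (p and q) is F, not p is F. ✗
v: Diamond (p and q) is F, not p is T. ✓
w: Diamond (p and q) is T, not p is T. ✓
x: Diamond (p and q) is F, not p is F. ✗
y: Diamond (p and q) is F, not p is T. ✓
z: Diamond (p and q) is F, not p is T. ✓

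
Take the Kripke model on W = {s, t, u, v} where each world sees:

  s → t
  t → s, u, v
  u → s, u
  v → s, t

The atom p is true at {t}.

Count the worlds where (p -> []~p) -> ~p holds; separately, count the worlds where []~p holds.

3 and 2

For (p -> []~p) -> ~p:
s: p -> []~p is T, ~p is T. ✓
t: p -> []~p is T, ~p is F. ✗
u: p -> []~p is T, ~p is T. ✓
v: p -> []~p is T, ~p is T. ✓
— 3 worlds.
For []~p:
s: successors {t}; ~p there: t:F. ✗
t: successors {s, u, v}; ~p there: s:T, u:T, v:T. ✓
u: successors {s, u}; ~p there: s:T, u:T. ✓
v: successors {s, t}; ~p there: s:T, t:F. ✗
— 2 worlds.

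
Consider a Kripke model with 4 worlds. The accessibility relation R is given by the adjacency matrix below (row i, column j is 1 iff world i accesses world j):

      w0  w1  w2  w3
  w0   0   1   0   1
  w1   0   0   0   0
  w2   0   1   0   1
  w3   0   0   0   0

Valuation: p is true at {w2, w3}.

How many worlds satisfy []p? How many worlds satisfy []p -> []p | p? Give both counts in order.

2 and 4

For []p:
w0: successors {w1, w3}; p there: w1:F, w3:T. ✗
w1: no successors, so []p holds vacuously. ✓
w2: successors {w1, w3}; p there: w1:F, w3:T. ✗
w3: no successors, so []p holds vacuously. ✓
— 2 worlds.
For []p -> []p | p:
w0: []p is F, []p | p is F. ✓
w1: []p is T, []p | p is T. ✓
w2: []p is F, []p | p is T. ✓
w3: []p is T, []p | p is T. ✓
— 4 worlds.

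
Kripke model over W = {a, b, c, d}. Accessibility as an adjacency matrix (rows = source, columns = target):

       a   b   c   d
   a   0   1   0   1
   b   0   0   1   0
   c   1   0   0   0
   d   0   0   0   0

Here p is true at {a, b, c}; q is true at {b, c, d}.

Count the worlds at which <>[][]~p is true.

a: successors {b, d}; [][]~p there: b:F, d:T. ✓
b: successors {c}; [][]~p there: c:F. ✗
c: successors {a}; [][]~p there: a:F. ✗
d: no successors, so <>[][]~p fails. ✗
Satisfying worlds: {a}.

1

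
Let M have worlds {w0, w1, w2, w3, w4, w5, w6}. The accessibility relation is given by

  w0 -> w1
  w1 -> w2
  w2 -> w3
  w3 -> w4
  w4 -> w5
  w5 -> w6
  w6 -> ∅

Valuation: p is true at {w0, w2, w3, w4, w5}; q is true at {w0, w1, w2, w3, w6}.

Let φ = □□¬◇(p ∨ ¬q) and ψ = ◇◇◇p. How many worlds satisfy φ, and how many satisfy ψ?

For □□¬◇(p ∨ ¬q):
w0: successors {w1}; □¬◇(p ∨ ¬q) there: w1:F. ✗
w1: successors {w2}; □¬◇(p ∨ ¬q) there: w2:F. ✗
w2: successors {w3}; □¬◇(p ∨ ¬q) there: w3:F. ✗
w3: successors {w4}; □¬◇(p ∨ ¬q) there: w4:T. ✓
w4: successors {w5}; □¬◇(p ∨ ¬q) there: w5:T. ✓
w5: successors {w6}; □¬◇(p ∨ ¬q) there: w6:T. ✓
w6: no successors, so □□¬◇(p ∨ ¬q) holds vacuously. ✓
— 4 worlds.
For ◇◇◇p:
w0: successors {w1}; ◇◇p there: w1:T. ✓
w1: successors {w2}; ◇◇p there: w2:T. ✓
w2: successors {w3}; ◇◇p there: w3:T. ✓
w3: successors {w4}; ◇◇p there: w4:F. ✗
w4: successors {w5}; ◇◇p there: w5:F. ✗
w5: successors {w6}; ◇◇p there: w6:F. ✗
w6: no successors, so ◇◇◇p fails. ✗
— 3 worlds.

4 and 3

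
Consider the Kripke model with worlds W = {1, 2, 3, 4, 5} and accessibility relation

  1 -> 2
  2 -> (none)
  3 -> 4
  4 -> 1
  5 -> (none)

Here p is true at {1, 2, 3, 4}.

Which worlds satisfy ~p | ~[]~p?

{1, 3, 4, 5}

1: ~p is F, ~[]~p is T. ✓
2: ~p is F, ~[]~p is F. ✗
3: ~p is F, ~[]~p is T. ✓
4: ~p is F, ~[]~p is T. ✓
5: ~p is T, ~[]~p is F. ✓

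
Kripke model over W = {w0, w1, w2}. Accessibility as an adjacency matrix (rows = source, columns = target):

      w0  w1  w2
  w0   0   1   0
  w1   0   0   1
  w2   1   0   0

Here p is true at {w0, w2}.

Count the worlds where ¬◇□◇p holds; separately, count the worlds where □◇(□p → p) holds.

1 and 2

For ¬◇□◇p:
w0: ◇□◇p is T. ✗
w1: ◇□◇p is F. ✓
w2: ◇□◇p is T. ✗
— 1 world.
For □◇(□p → p):
w0: successors {w1}; ◇(□p → p) there: w1:T. ✓
w1: successors {w2}; ◇(□p → p) there: w2:T. ✓
w2: successors {w0}; ◇(□p → p) there: w0:F. ✗
— 2 worlds.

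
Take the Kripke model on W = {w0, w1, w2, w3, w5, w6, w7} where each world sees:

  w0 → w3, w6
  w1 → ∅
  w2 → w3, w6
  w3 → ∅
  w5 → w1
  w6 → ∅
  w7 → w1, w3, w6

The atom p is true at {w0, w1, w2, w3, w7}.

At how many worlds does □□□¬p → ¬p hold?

2

w0: □□□¬p is T, ¬p is F. ✗
w1: □□□¬p is T, ¬p is F. ✗
w2: □□□¬p is T, ¬p is F. ✗
w3: □□□¬p is T, ¬p is F. ✗
w5: □□□¬p is T, ¬p is T. ✓
w6: □□□¬p is T, ¬p is T. ✓
w7: □□□¬p is T, ¬p is F. ✗
Satisfying worlds: {w5, w6}.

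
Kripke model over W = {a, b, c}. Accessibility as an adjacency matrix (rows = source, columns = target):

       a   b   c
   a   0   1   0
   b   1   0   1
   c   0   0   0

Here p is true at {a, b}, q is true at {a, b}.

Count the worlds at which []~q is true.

1

a: successors {b}; ~q there: b:F. ✗
b: successors {a, c}; ~q there: a:F, c:T. ✗
c: no successors, so []~q holds vacuously. ✓
Satisfying worlds: {c}.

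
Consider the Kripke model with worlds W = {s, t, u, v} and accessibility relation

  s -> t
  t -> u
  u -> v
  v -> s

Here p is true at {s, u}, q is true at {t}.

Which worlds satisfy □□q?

s: successors {t}; □q there: t:F. ✗
t: successors {u}; □q there: u:F. ✗
u: successors {v}; □q there: v:F. ✗
v: successors {s}; □q there: s:T. ✓

{v}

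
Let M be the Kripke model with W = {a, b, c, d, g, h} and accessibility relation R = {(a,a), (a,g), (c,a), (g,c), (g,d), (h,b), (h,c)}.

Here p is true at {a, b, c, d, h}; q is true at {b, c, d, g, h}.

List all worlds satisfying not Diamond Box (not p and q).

a: Diamond Box (not p and q) is F. ✓
b: Diamond Box (not p and q) is F. ✓
c: Diamond Box (not p and q) is F. ✓
d: Diamond Box (not p and q) is F. ✓
g: Diamond Box (not p and q) is T. ✗
h: Diamond Box (not p and q) is T. ✗

{a, b, c, d}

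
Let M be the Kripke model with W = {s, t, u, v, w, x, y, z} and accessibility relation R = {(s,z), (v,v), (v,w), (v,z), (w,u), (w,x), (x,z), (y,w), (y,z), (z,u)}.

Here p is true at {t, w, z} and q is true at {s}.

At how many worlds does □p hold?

5

s: successors {z}; p there: z:T. ✓
t: no successors, so □p holds vacuously. ✓
u: no successors, so □p holds vacuously. ✓
v: successors {v, w, z}; p there: v:F, w:T, z:T. ✗
w: successors {u, x}; p there: u:F, x:F. ✗
x: successors {z}; p there: z:T. ✓
y: successors {w, z}; p there: w:T, z:T. ✓
z: successors {u}; p there: u:F. ✗
Satisfying worlds: {s, t, u, x, y}.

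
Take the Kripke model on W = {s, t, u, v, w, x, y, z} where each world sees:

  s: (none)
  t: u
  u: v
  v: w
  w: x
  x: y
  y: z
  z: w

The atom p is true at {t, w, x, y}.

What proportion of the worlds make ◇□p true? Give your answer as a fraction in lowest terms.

5/8

s: no successors, so ◇□p fails. ✗
t: successors {u}; □p there: u:F. ✗
u: successors {v}; □p there: v:T. ✓
v: successors {w}; □p there: w:T. ✓
w: successors {x}; □p there: x:T. ✓
x: successors {y}; □p there: y:F. ✗
y: successors {z}; □p there: z:T. ✓
z: successors {w}; □p there: w:T. ✓
That's 5 of 8 worlds, so 5/8.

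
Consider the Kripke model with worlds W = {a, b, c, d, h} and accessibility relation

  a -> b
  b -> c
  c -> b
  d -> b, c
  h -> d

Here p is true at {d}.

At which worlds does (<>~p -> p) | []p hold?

a: <>~p -> p is F, []p is F. ✗
b: <>~p -> p is F, []p is F. ✗
c: <>~p -> p is F, []p is F. ✗
d: <>~p -> p is T, []p is F. ✓
h: <>~p -> p is T, []p is T. ✓

{d, h}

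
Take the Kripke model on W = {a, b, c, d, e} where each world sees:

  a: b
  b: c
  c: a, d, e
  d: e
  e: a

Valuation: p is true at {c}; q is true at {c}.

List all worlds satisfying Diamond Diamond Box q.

{c, e}

a: successors {b}; Diamond Box q there: b:F. ✗
b: successors {c}; Diamond Box q there: c:F. ✗
c: successors {a, d, e}; Diamond Box q there: a:T, d:F, e:F. ✓
d: successors {e}; Diamond Box q there: e:F. ✗
e: successors {a}; Diamond Box q there: a:T. ✓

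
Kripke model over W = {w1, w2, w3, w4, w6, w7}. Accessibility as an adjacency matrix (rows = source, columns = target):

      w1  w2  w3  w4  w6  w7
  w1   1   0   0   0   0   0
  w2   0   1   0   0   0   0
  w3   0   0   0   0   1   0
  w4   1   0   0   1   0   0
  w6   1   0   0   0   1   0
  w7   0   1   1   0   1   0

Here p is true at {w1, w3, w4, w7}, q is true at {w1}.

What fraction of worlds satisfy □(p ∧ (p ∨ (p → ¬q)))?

w1: successors {w1}; p ∧ (p ∨ (p → ¬q)) there: w1:T. ✓
w2: successors {w2}; p ∧ (p ∨ (p → ¬q)) there: w2:F. ✗
w3: successors {w6}; p ∧ (p ∨ (p → ¬q)) there: w6:F. ✗
w4: successors {w1, w4}; p ∧ (p ∨ (p → ¬q)) there: w1:T, w4:T. ✓
w6: successors {w1, w6}; p ∧ (p ∨ (p → ¬q)) there: w1:T, w6:F. ✗
w7: successors {w2, w3, w6}; p ∧ (p ∨ (p → ¬q)) there: w2:F, w3:T, w6:F. ✗
That's 2 of 6 worlds, so 2/6 = 1/3.

1/3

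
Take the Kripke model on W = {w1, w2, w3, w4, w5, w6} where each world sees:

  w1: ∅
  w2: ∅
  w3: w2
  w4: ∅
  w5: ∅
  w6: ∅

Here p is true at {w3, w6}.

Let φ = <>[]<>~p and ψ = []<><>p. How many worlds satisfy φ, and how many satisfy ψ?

1 and 5

For <>[]<>~p:
w1: no successors, so <>[]<>~p fails. ✗
w2: no successors, so <>[]<>~p fails. ✗
w3: successors {w2}; []<>~p there: w2:T. ✓
w4: no successors, so <>[]<>~p fails. ✗
w5: no successors, so <>[]<>~p fails. ✗
w6: no successors, so <>[]<>~p fails. ✗
— 1 world.
For []<><>p:
w1: no successors, so []<><>p holds vacuously. ✓
w2: no successors, so []<><>p holds vacuously. ✓
w3: successors {w2}; <><>p there: w2:F. ✗
w4: no successors, so []<><>p holds vacuously. ✓
w5: no successors, so []<><>p holds vacuously. ✓
w6: no successors, so []<><>p holds vacuously. ✓
— 5 worlds.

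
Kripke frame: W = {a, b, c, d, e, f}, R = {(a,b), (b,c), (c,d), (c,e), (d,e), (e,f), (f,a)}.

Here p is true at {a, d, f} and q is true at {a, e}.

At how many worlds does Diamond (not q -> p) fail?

a: successors {b}; not q -> p there: b:F. ✗
b: successors {c}; not q -> p there: c:F. ✗
c: successors {d, e}; not q -> p there: d:T, e:T. ✓
d: successors {e}; not q -> p there: e:T. ✓
e: successors {f}; not q -> p there: f:T. ✓
f: successors {a}; not q -> p there: a:T. ✓
Satisfying worlds: {c, d, e, f}.
So Diamond (not q -> p) fails at the other 2 worlds.

2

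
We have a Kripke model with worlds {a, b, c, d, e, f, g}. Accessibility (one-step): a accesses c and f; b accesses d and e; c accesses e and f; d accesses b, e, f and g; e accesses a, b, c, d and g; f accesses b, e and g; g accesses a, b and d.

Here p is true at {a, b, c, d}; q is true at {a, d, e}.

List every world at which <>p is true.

a: successors {c, f}; p there: c:T, f:F. ✓
b: successors {d, e}; p there: d:T, e:F. ✓
c: successors {e, f}; p there: e:F, f:F. ✗
d: successors {b, e, f, g}; p there: b:T, e:F, f:F, g:F. ✓
e: successors {a, b, c, d, g}; p there: a:T, b:T, c:T, d:T, g:F. ✓
f: successors {b, e, g}; p there: b:T, e:F, g:F. ✓
g: successors {a, b, d}; p there: a:T, b:T, d:T. ✓

{a, b, d, e, f, g}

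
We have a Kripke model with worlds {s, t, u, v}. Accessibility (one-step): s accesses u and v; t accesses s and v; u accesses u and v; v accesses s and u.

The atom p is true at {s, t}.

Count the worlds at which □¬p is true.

s: successors {u, v}; ¬p there: u:T, v:T. ✓
t: successors {s, v}; ¬p there: s:F, v:T. ✗
u: successors {u, v}; ¬p there: u:T, v:T. ✓
v: successors {s, u}; ¬p there: s:F, u:T. ✗
Satisfying worlds: {s, u}.

2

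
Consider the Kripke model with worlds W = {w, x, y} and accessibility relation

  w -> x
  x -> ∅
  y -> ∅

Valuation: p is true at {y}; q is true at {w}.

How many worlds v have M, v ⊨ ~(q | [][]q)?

0

w: q | [][]q is T. ✗
x: q | [][]q is T. ✗
y: q | [][]q is T. ✗
Satisfying worlds: ∅.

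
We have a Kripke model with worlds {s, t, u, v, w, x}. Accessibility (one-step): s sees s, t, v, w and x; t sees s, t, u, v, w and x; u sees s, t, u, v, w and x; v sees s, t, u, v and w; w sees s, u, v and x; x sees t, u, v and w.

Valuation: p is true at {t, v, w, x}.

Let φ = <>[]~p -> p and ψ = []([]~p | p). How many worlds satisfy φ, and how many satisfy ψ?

6 and 0

For <>[]~p -> p:
s: <>[]~p is F, p is F. ✓
t: <>[]~p is F, p is T. ✓
u: <>[]~p is F, p is F. ✓
v: <>[]~p is F, p is T. ✓
w: <>[]~p is F, p is T. ✓
x: <>[]~p is F, p is T. ✓
— 6 worlds.
For []([]~p | p):
s: successors {s, t, v, w, x}; []~p | p there: s:F, t:T, v:T, w:T, x:T. ✗
t: successors {s, t, u, v, w, x}; []~p | p there: s:F, t:T, u:F, v:T, w:T, x:T. ✗
u: successors {s, t, u, v, w, x}; []~p | p there: s:F, t:T, u:F, v:T, w:T, x:T. ✗
v: successors {s, t, u, v, w}; []~p | p there: s:F, t:T, u:F, v:T, w:T. ✗
w: successors {s, u, v, x}; []~p | p there: s:F, u:F, v:T, x:T. ✗
x: successors {t, u, v, w}; []~p | p there: t:T, u:F, v:T, w:T. ✗
— 0 worlds.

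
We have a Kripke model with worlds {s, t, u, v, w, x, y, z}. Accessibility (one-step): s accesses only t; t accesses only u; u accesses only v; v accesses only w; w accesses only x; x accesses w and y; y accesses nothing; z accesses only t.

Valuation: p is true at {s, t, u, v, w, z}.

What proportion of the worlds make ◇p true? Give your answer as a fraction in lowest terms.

3/4

s: successors {t}; p there: t:T. ✓
t: successors {u}; p there: u:T. ✓
u: successors {v}; p there: v:T. ✓
v: successors {w}; p there: w:T. ✓
w: successors {x}; p there: x:F. ✗
x: successors {w, y}; p there: w:T, y:F. ✓
y: no successors, so ◇p fails. ✗
z: successors {t}; p there: t:T. ✓
That's 6 of 8 worlds, so 6/8 = 3/4.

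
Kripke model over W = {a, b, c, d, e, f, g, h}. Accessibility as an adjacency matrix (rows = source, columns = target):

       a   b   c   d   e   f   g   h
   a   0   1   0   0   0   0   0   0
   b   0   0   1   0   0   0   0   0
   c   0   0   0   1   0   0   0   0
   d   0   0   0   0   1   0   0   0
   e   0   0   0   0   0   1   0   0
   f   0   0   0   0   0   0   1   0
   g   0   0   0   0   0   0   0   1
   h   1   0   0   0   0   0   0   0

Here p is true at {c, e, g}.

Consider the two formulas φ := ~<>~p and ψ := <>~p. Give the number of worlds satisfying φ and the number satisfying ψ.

For ~<>~p:
a: <>~p is T. ✗
b: <>~p is F. ✓
c: <>~p is T. ✗
d: <>~p is F. ✓
e: <>~p is T. ✗
f: <>~p is F. ✓
g: <>~p is T. ✗
h: <>~p is T. ✗
— 3 worlds.
For <>~p:
a: successors {b}; ~p there: b:T. ✓
b: successors {c}; ~p there: c:F. ✗
c: successors {d}; ~p there: d:T. ✓
d: successors {e}; ~p there: e:F. ✗
e: successors {f}; ~p there: f:T. ✓
f: successors {g}; ~p there: g:F. ✗
g: successors {h}; ~p there: h:T. ✓
h: successors {a}; ~p there: a:T. ✓
— 5 worlds.

3 and 5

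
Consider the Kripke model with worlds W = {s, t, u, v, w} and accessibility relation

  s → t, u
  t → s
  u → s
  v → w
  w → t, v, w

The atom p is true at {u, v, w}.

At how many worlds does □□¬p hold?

s: successors {t, u}; □¬p there: t:T, u:T. ✓
t: successors {s}; □¬p there: s:F. ✗
u: successors {s}; □¬p there: s:F. ✗
v: successors {w}; □¬p there: w:F. ✗
w: successors {t, v, w}; □¬p there: t:T, v:F, w:F. ✗
Satisfying worlds: {s}.

1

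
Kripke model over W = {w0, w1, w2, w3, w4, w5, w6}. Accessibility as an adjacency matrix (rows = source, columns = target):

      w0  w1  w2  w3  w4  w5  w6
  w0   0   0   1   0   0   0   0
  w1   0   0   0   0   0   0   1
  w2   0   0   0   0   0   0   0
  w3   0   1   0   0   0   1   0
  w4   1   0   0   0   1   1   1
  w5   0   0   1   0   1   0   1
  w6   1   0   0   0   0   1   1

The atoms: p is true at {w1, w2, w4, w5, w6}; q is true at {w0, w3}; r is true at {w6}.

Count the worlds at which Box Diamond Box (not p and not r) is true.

1

w0: successors {w2}; Diamond Box (not p and not r) there: w2:F. ✗
w1: successors {w6}; Diamond Box (not p and not r) there: w6:F. ✗
w2: no successors, so Box Diamond Box (not p and not r) holds vacuously. ✓
w3: successors {w1, w5}; Diamond Box (not p and not r) there: w1:F, w5:T. ✗
w4: successors {w0, w4, w5, w6}; Diamond Box (not p and not r) there: w0:T, w4:F, w5:T, w6:F. ✗
w5: successors {w2, w4, w6}; Diamond Box (not p and not r) there: w2:F, w4:F, w6:F. ✗
w6: successors {w0, w5, w6}; Diamond Box (not p and not r) there: w0:T, w5:T, w6:F. ✗
Satisfying worlds: {w2}.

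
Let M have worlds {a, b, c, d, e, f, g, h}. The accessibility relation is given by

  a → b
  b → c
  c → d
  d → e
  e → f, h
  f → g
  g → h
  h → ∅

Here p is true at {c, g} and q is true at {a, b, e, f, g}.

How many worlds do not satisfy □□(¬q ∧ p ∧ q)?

6

a: successors {b}; □(¬q ∧ p ∧ q) there: b:F. ✗
b: successors {c}; □(¬q ∧ p ∧ q) there: c:F. ✗
c: successors {d}; □(¬q ∧ p ∧ q) there: d:F. ✗
d: successors {e}; □(¬q ∧ p ∧ q) there: e:F. ✗
e: successors {f, h}; □(¬q ∧ p ∧ q) there: f:F, h:T. ✗
f: successors {g}; □(¬q ∧ p ∧ q) there: g:F. ✗
g: successors {h}; □(¬q ∧ p ∧ q) there: h:T. ✓
h: no successors, so □□(¬q ∧ p ∧ q) holds vacuously. ✓
Satisfying worlds: {g, h}.
So □□(¬q ∧ p ∧ q) fails at the other 6 worlds.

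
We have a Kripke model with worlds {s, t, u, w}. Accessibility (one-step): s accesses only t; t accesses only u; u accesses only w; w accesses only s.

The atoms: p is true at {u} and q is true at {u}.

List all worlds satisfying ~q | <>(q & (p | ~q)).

{s, t, w}

s: ~q is T, <>(q & (p | ~q)) is F. ✓
t: ~q is T, <>(q & (p | ~q)) is T. ✓
u: ~q is F, <>(q & (p | ~q)) is F. ✗
w: ~q is T, <>(q & (p | ~q)) is F. ✓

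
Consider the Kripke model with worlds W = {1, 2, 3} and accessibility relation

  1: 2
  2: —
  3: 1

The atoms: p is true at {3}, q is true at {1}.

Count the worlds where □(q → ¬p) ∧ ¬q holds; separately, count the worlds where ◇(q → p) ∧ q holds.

2 and 1

For □(q → ¬p) ∧ ¬q:
1: □(q → ¬p) is T, ¬q is F. ✗
2: □(q → ¬p) is T, ¬q is T. ✓
3: □(q → ¬p) is T, ¬q is T. ✓
— 2 worlds.
For ◇(q → p) ∧ q:
1: ◇(q → p) is T, q is T. ✓
2: ◇(q → p) is F, q is F. ✗
3: ◇(q → p) is F, q is F. ✗
— 1 world.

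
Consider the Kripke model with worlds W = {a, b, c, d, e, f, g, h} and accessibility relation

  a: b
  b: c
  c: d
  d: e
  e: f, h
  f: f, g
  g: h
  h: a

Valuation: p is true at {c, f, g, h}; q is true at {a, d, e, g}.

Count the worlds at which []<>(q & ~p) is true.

a: successors {b}; <>(q & ~p) there: b:F. ✗
b: successors {c}; <>(q & ~p) there: c:T. ✓
c: successors {d}; <>(q & ~p) there: d:T. ✓
d: successors {e}; <>(q & ~p) there: e:F. ✗
e: successors {f, h}; <>(q & ~p) there: f:F, h:T. ✗
f: successors {f, g}; <>(q & ~p) there: f:F, g:F. ✗
g: successors {h}; <>(q & ~p) there: h:T. ✓
h: successors {a}; <>(q & ~p) there: a:F. ✗
Satisfying worlds: {b, c, g}.

3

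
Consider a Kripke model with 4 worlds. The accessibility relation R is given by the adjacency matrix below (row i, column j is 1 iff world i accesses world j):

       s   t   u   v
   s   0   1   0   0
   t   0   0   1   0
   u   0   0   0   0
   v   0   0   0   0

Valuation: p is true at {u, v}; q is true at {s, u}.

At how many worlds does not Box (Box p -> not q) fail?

3

s: Box (Box p -> not q) is T. ✗
t: Box (Box p -> not q) is F. ✓
u: Box (Box p -> not q) is T. ✗
v: Box (Box p -> not q) is T. ✗
Satisfying worlds: {t}.
So not Box (Box p -> not q) fails at the other 3 worlds.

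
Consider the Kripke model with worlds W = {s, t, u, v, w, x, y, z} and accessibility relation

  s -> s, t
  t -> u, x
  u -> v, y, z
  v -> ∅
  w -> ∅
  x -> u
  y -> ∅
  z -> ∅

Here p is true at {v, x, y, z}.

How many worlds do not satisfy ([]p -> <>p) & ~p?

s: []p -> <>p is T, ~p is T. ✓
t: []p -> <>p is T, ~p is T. ✓
u: []p -> <>p is T, ~p is T. ✓
v: []p -> <>p is F, ~p is F. ✗
w: []p -> <>p is F, ~p is T. ✗
x: []p -> <>p is T, ~p is F. ✗
y: []p -> <>p is F, ~p is F. ✗
z: []p -> <>p is F, ~p is F. ✗
Satisfying worlds: {s, t, u}.
So ([]p -> <>p) & ~p fails at the other 5 worlds.

5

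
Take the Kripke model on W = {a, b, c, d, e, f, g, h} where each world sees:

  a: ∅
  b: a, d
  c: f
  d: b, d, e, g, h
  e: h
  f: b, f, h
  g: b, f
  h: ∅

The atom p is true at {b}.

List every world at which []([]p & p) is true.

a: no successors, so []([]p & p) holds vacuously. ✓
b: successors {a, d}; []p & p there: a:F, d:F. ✗
c: successors {f}; []p & p there: f:F. ✗
d: successors {b, d, e, g, h}; []p & p there: b:F, d:F, e:F, g:F, h:F. ✗
e: successors {h}; []p & p there: h:F. ✗
f: successors {b, f, h}; []p & p there: b:F, f:F, h:F. ✗
g: successors {b, f}; []p & p there: b:F, f:F. ✗
h: no successors, so []([]p & p) holds vacuously. ✓

{a, h}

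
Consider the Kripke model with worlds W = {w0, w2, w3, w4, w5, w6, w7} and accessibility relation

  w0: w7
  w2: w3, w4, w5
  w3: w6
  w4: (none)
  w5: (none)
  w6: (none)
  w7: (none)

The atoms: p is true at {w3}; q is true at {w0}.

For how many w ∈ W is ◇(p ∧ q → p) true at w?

3

w0: successors {w7}; p ∧ q → p there: w7:T. ✓
w2: successors {w3, w4, w5}; p ∧ q → p there: w3:T, w4:T, w5:T. ✓
w3: successors {w6}; p ∧ q → p there: w6:T. ✓
w4: no successors, so ◇(p ∧ q → p) fails. ✗
w5: no successors, so ◇(p ∧ q → p) fails. ✗
w6: no successors, so ◇(p ∧ q → p) fails. ✗
w7: no successors, so ◇(p ∧ q → p) fails. ✗
Satisfying worlds: {w0, w2, w3}.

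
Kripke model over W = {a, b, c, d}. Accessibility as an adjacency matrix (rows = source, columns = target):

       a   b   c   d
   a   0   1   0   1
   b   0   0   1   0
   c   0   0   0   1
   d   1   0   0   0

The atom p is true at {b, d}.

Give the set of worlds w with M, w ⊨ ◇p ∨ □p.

{a, c}

a: ◇p is T, □p is T. ✓
b: ◇p is F, □p is F. ✗
c: ◇p is T, □p is T. ✓
d: ◇p is F, □p is F. ✗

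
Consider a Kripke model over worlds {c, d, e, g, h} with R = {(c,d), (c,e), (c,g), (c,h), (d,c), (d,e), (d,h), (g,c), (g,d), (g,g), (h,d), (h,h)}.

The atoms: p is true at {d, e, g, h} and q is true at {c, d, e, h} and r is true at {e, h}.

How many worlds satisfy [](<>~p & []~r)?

1

c: successors {d, e, g, h}; <>~p & []~r there: d:F, e:F, g:T, h:F. ✗
d: successors {c, e, h}; <>~p & []~r there: c:F, e:F, h:F. ✗
e: no successors, so [](<>~p & []~r) holds vacuously. ✓
g: successors {c, d, g}; <>~p & []~r there: c:F, d:F, g:T. ✗
h: successors {d, h}; <>~p & []~r there: d:F, h:F. ✗
Satisfying worlds: {e}.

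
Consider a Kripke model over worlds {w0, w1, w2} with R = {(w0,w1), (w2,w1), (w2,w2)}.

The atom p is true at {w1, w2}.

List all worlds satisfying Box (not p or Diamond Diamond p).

w0: successors {w1}; not p or Diamond Diamond p there: w1:F. ✗
w1: no successors, so Box (not p or Diamond Diamond p) holds vacuously. ✓
w2: successors {w1, w2}; not p or Diamond Diamond p there: w1:F, w2:T. ✗

{w1}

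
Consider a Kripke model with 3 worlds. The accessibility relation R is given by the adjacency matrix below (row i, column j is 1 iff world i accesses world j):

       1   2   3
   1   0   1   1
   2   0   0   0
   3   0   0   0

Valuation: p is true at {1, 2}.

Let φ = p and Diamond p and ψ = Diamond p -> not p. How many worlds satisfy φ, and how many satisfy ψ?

For p and Diamond p:
1: p is T, Diamond p is T. ✓
2: p is T, Diamond p is F. ✗
3: p is F, Diamond p is F. ✗
— 1 world.
For Diamond p -> not p:
1: Diamond p is T, not p is F. ✗
2: Diamond p is F, not p is F. ✓
3: Diamond p is F, not p is T. ✓
— 2 worlds.

1 and 2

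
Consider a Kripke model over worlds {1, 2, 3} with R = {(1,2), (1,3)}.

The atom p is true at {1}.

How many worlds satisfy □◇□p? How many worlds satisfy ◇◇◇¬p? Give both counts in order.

2 and 0

For □◇□p:
1: successors {2, 3}; ◇□p there: 2:F, 3:F. ✗
2: no successors, so □◇□p holds vacuously. ✓
3: no successors, so □◇□p holds vacuously. ✓
— 2 worlds.
For ◇◇◇¬p:
1: successors {2, 3}; ◇◇¬p there: 2:F, 3:F. ✗
2: no successors, so ◇◇◇¬p fails. ✗
3: no successors, so ◇◇◇¬p fails. ✗
— 0 worlds.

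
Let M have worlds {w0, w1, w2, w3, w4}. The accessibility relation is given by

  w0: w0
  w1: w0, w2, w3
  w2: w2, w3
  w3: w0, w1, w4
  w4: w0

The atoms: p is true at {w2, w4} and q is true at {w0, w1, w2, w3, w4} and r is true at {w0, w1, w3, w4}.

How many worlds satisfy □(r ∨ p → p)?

w0: successors {w0}; r ∨ p → p there: w0:F. ✗
w1: successors {w0, w2, w3}; r ∨ p → p there: w0:F, w2:T, w3:F. ✗
w2: successors {w2, w3}; r ∨ p → p there: w2:T, w3:F. ✗
w3: successors {w0, w1, w4}; r ∨ p → p there: w0:F, w1:F, w4:T. ✗
w4: successors {w0}; r ∨ p → p there: w0:F. ✗
Satisfying worlds: ∅.

0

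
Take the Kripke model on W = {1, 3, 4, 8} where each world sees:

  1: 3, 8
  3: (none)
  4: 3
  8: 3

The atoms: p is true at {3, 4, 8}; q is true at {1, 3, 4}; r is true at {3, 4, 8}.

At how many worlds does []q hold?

1: successors {3, 8}; q there: 3:T, 8:F. ✗
3: no successors, so []q holds vacuously. ✓
4: successors {3}; q there: 3:T. ✓
8: successors {3}; q there: 3:T. ✓
Satisfying worlds: {3, 4, 8}.

3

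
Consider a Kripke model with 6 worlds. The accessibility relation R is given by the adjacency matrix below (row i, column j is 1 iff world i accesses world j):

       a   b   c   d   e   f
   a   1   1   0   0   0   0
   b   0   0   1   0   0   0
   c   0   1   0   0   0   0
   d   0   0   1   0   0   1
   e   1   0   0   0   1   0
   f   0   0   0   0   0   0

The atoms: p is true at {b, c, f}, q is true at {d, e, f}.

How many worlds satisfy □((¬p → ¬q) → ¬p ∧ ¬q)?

2

a: successors {a, b}; (¬p → ¬q) → ¬p ∧ ¬q there: a:T, b:F. ✗
b: successors {c}; (¬p → ¬q) → ¬p ∧ ¬q there: c:F. ✗
c: successors {b}; (¬p → ¬q) → ¬p ∧ ¬q there: b:F. ✗
d: successors {c, f}; (¬p → ¬q) → ¬p ∧ ¬q there: c:F, f:F. ✗
e: successors {a, e}; (¬p → ¬q) → ¬p ∧ ¬q there: a:T, e:T. ✓
f: no successors, so □((¬p → ¬q) → ¬p ∧ ¬q) holds vacuously. ✓
Satisfying worlds: {e, f}.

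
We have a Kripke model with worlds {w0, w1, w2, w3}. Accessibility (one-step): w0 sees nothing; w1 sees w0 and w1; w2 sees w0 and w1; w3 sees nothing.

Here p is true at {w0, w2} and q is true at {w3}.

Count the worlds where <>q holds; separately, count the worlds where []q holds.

0 and 2

For <>q:
w0: no successors, so <>q fails. ✗
w1: successors {w0, w1}; q there: w0:F, w1:F. ✗
w2: successors {w0, w1}; q there: w0:F, w1:F. ✗
w3: no successors, so <>q fails. ✗
— 0 worlds.
For []q:
w0: no successors, so []q holds vacuously. ✓
w1: successors {w0, w1}; q there: w0:F, w1:F. ✗
w2: successors {w0, w1}; q there: w0:F, w1:F. ✗
w3: no successors, so []q holds vacuously. ✓
— 2 worlds.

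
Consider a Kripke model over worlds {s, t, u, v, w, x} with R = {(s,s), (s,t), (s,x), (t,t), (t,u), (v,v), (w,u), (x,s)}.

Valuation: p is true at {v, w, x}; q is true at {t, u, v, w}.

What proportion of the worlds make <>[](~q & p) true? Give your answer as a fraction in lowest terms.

s: successors {s, t, x}; [](~q & p) there: s:F, t:F, x:F. ✗
t: successors {t, u}; [](~q & p) there: t:F, u:T. ✓
u: no successors, so <>[](~q & p) fails. ✗
v: successors {v}; [](~q & p) there: v:F. ✗
w: successors {u}; [](~q & p) there: u:T. ✓
x: successors {s}; [](~q & p) there: s:F. ✗
That's 2 of 6 worlds, so 2/6 = 1/3.

1/3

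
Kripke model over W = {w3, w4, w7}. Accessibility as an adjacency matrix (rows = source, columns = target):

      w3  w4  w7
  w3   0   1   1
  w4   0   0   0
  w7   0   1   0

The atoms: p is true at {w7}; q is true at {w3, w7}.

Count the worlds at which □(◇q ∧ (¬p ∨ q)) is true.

w3: successors {w4, w7}; ◇q ∧ (¬p ∨ q) there: w4:F, w7:F. ✗
w4: no successors, so □(◇q ∧ (¬p ∨ q)) holds vacuously. ✓
w7: successors {w4}; ◇q ∧ (¬p ∨ q) there: w4:F. ✗
Satisfying worlds: {w4}.

1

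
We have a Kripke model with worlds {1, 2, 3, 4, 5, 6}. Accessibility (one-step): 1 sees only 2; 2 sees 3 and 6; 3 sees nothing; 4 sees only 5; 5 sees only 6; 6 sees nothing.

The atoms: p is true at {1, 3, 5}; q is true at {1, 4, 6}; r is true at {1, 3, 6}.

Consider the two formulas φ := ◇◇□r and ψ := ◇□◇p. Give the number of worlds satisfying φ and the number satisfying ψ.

For ◇◇□r:
1: successors {2}; ◇□r there: 2:T. ✓
2: successors {3, 6}; ◇□r there: 3:F, 6:F. ✗
3: no successors, so ◇◇□r fails. ✗
4: successors {5}; ◇□r there: 5:T. ✓
5: successors {6}; ◇□r there: 6:F. ✗
6: no successors, so ◇◇□r fails. ✗
— 2 worlds.
For ◇□◇p:
1: successors {2}; □◇p there: 2:F. ✗
2: successors {3, 6}; □◇p there: 3:T, 6:T. ✓
3: no successors, so ◇□◇p fails. ✗
4: successors {5}; □◇p there: 5:F. ✗
5: successors {6}; □◇p there: 6:T. ✓
6: no successors, so ◇□◇p fails. ✗
— 2 worlds.

2 and 2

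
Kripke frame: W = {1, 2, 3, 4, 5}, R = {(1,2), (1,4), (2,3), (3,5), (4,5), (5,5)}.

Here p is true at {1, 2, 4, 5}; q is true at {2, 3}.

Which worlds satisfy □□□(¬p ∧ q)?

1: successors {2, 4}; □□(¬p ∧ q) there: 2:F, 4:F. ✗
2: successors {3}; □□(¬p ∧ q) there: 3:F. ✗
3: successors {5}; □□(¬p ∧ q) there: 5:F. ✗
4: successors {5}; □□(¬p ∧ q) there: 5:F. ✗
5: successors {5}; □□(¬p ∧ q) there: 5:F. ✗

∅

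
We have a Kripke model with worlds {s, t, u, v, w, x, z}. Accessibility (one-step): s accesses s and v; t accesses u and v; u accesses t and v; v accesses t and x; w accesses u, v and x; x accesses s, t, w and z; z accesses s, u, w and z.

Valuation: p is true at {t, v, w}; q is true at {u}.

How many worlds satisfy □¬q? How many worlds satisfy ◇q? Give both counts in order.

For □¬q:
s: successors {s, v}; ¬q there: s:T, v:T. ✓
t: successors {u, v}; ¬q there: u:F, v:T. ✗
u: successors {t, v}; ¬q there: t:T, v:T. ✓
v: successors {t, x}; ¬q there: t:T, x:T. ✓
w: successors {u, v, x}; ¬q there: u:F, v:T, x:T. ✗
x: successors {s, t, w, z}; ¬q there: s:T, t:T, w:T, z:T. ✓
z: successors {s, u, w, z}; ¬q there: s:T, u:F, w:T, z:T. ✗
— 4 worlds.
For ◇q:
s: successors {s, v}; q there: s:F, v:F. ✗
t: successors {u, v}; q there: u:T, v:F. ✓
u: successors {t, v}; q there: t:F, v:F. ✗
v: successors {t, x}; q there: t:F, x:F. ✗
w: successors {u, v, x}; q there: u:T, v:F, x:F. ✓
x: successors {s, t, w, z}; q there: s:F, t:F, w:F, z:F. ✗
z: successors {s, u, w, z}; q there: s:F, u:T, w:F, z:F. ✓
— 3 worlds.

4 and 3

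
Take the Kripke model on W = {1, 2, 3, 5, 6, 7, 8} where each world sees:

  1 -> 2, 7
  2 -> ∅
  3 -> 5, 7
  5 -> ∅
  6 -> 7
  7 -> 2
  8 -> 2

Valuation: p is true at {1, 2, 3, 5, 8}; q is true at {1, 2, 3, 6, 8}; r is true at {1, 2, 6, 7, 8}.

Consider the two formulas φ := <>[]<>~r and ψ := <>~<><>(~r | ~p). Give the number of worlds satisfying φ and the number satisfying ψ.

4 and 5

For <>[]<>~r:
1: successors {2, 7}; []<>~r there: 2:T, 7:F. ✓
2: no successors, so <>[]<>~r fails. ✗
3: successors {5, 7}; []<>~r there: 5:T, 7:F. ✓
5: no successors, so <>[]<>~r fails. ✗
6: successors {7}; []<>~r there: 7:F. ✗
7: successors {2}; []<>~r there: 2:T. ✓
8: successors {2}; []<>~r there: 2:T. ✓
— 4 worlds.
For <>~<><>(~r | ~p):
1: successors {2, 7}; ~<><>(~r | ~p) there: 2:T, 7:T. ✓
2: no successors, so <>~<><>(~r | ~p) fails. ✗
3: successors {5, 7}; ~<><>(~r | ~p) there: 5:T, 7:T. ✓
5: no successors, so <>~<><>(~r | ~p) fails. ✗
6: successors {7}; ~<><>(~r | ~p) there: 7:T. ✓
7: successors {2}; ~<><>(~r | ~p) there: 2:T. ✓
8: successors {2}; ~<><>(~r | ~p) there: 2:T. ✓
— 5 worlds.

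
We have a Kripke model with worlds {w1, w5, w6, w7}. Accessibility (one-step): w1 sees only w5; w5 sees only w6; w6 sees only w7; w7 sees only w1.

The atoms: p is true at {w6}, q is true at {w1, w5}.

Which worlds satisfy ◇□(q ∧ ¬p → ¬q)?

{w1, w5}

w1: successors {w5}; □(q ∧ ¬p → ¬q) there: w5:T. ✓
w5: successors {w6}; □(q ∧ ¬p → ¬q) there: w6:T. ✓
w6: successors {w7}; □(q ∧ ¬p → ¬q) there: w7:F. ✗
w7: successors {w1}; □(q ∧ ¬p → ¬q) there: w1:F. ✗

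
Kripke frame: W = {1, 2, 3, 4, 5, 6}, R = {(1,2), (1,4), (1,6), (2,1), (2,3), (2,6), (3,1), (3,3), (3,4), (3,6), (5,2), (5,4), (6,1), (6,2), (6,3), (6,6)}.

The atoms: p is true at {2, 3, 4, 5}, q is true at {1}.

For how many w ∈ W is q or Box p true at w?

1: q is T, Box p is F. ✓
2: q is F, Box p is F. ✗
3: q is F, Box p is F. ✗
4: q is F, Box p is T. ✓
5: q is F, Box p is T. ✓
6: q is F, Box p is F. ✗
Satisfying worlds: {1, 4, 5}.

3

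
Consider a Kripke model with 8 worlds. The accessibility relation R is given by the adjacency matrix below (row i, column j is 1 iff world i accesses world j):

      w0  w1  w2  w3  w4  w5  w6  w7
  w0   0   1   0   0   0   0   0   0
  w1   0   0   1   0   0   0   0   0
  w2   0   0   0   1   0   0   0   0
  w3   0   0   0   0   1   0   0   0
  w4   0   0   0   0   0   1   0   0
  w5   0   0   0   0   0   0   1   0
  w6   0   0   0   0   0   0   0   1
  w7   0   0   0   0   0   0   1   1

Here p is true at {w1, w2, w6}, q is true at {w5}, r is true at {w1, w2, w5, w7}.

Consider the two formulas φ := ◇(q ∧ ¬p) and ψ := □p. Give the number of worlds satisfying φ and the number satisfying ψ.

1 and 3

For ◇(q ∧ ¬p):
w0: successors {w1}; q ∧ ¬p there: w1:F. ✗
w1: successors {w2}; q ∧ ¬p there: w2:F. ✗
w2: successors {w3}; q ∧ ¬p there: w3:F. ✗
w3: successors {w4}; q ∧ ¬p there: w4:F. ✗
w4: successors {w5}; q ∧ ¬p there: w5:T. ✓
w5: successors {w6}; q ∧ ¬p there: w6:F. ✗
w6: successors {w7}; q ∧ ¬p there: w7:F. ✗
w7: successors {w6, w7}; q ∧ ¬p there: w6:F, w7:F. ✗
— 1 world.
For □p:
w0: successors {w1}; p there: w1:T. ✓
w1: successors {w2}; p there: w2:T. ✓
w2: successors {w3}; p there: w3:F. ✗
w3: successors {w4}; p there: w4:F. ✗
w4: successors {w5}; p there: w5:F. ✗
w5: successors {w6}; p there: w6:T. ✓
w6: successors {w7}; p there: w7:F. ✗
w7: successors {w6, w7}; p there: w6:T, w7:F. ✗
— 3 worlds.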